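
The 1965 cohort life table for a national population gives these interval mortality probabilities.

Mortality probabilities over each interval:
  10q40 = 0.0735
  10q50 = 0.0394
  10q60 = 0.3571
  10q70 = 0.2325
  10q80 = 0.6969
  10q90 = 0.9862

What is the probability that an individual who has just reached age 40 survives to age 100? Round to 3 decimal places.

0.002

Survival from 40 to 100 is the product of surviving each interval: (1 − 0.0735) × (1 − 0.0394) × (1 − 0.3571) × (1 − 0.2325) × (1 − 0.6969) × (1 − 0.9862).
= 0.9265 × 0.9606 × 0.6429 × 0.7675 × 0.3031 × 0.0138 = 0.001837.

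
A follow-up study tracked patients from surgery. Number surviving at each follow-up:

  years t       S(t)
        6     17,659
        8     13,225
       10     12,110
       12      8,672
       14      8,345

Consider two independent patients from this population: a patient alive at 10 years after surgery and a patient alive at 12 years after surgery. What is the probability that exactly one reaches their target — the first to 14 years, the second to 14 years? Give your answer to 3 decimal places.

0.325

p₁ = S(14)/S(10) = 8,345/12,110 = 0.689100; p₂ = S(14)/S(12) = 8,345/8,672 = 0.962292.
P(exactly one) = p₁(1−p₂) + (1−p₁)p₂ = 0.025985 + 0.299177 = 0.325161.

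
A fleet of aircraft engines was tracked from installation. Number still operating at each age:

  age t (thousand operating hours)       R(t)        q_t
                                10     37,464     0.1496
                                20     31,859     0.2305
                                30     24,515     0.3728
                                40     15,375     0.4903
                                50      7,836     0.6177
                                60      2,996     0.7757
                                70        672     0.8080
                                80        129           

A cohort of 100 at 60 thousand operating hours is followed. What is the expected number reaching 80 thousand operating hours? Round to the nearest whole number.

The relevant probability is 129/2,996 = 0.043057.
Expected number = 100 × 0.043057 = 4.

4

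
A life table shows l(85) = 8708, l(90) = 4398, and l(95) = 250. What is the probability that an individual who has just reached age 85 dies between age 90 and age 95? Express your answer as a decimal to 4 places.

0.4763

This is the probability of reaching 90 but not 95, conditional on being alive at 85: (l(90) − l(95)) / l(85).
= (4398 − 250) / 8708 = 4148 / 8708 = 0.476344.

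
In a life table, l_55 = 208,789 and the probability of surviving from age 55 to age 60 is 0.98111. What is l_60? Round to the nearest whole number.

204845

l_60 = l_55 × p = 208,789 × 0.98111 = 204845.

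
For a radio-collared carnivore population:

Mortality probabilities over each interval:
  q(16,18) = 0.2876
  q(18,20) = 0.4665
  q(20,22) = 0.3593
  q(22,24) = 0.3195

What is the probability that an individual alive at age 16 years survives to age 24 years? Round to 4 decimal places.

The overall survival probability is (1 − 0.2876) × (1 − 0.4665) × (1 − 0.3593) × (1 − 0.3195).
= 0.7124 × 0.5335 × 0.6407 × 0.6805 = 0.165707.

0.1657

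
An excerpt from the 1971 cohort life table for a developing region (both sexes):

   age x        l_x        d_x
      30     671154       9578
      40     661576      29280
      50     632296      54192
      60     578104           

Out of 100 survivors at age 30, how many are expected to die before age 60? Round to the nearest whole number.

The relevant probability is 1 − 578104/671154 = 0.138642.
Expected number = 100 × 0.138642 = 14.

14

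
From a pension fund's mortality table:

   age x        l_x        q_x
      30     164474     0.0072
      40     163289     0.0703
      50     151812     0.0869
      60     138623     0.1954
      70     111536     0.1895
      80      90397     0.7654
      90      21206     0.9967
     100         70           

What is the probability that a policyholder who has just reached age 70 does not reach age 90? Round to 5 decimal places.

0.80987

P(die before 90 | alive at 70) = 1 − l_90/l_70 = 1 − 21206/111536 = (90330)/111536 = 0.809873.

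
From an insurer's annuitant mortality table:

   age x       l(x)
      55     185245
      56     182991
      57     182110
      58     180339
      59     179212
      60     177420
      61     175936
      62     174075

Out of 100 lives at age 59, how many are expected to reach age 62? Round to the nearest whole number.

97

The relevant probability is 174075/179212 = 0.971336.
Expected number = 100 × 0.971336 = 97.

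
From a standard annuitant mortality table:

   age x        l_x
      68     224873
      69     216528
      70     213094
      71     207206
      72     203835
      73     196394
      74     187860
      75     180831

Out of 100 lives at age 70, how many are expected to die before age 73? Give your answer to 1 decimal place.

7.8

The relevant probability is 1 − 196394/213094 = 0.078369.
Expected number = 100 × 0.078369 = 7.8.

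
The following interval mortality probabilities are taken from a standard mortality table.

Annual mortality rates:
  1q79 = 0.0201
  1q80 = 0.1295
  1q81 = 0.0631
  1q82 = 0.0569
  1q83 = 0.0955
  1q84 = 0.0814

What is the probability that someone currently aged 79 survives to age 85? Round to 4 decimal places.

0.6262

Chaining the interval survival probabilities: (1 − 0.0201) × (1 − 0.1295) × (1 − 0.0631) × (1 − 0.0569) × (1 − 0.0955) × (1 − 0.0814).
= 0.9799 × 0.8705 × 0.9369 × 0.9431 × 0.9045 × 0.9186 = 0.626234.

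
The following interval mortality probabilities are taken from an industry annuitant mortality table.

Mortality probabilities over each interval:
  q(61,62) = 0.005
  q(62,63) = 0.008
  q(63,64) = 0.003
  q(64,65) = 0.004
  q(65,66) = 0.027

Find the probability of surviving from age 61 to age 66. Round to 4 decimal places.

Chaining the interval survival probabilities: (1 − 0.005) × (1 − 0.008) × (1 − 0.003) × (1 − 0.004) × (1 − 0.027).
= 0.995 × 0.992 × 0.997 × 0.996 × 0.973 = 0.953679.

0.9537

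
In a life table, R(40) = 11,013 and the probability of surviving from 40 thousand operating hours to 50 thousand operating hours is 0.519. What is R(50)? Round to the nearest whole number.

5716

R(50) = R(40) × p = 11,013 × 0.519 = 5716.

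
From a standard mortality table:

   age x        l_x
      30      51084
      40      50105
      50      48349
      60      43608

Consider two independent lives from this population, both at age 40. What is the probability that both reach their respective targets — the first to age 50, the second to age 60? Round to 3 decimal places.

p₁ = l_50/l_40 = 48349/50105 = 0.964954; p₂ = l_60/l_40 = 43608/50105 = 0.870332.
P(both) = p₁ × p₂ = 0.964954 × 0.870332 = 0.839830.

0.840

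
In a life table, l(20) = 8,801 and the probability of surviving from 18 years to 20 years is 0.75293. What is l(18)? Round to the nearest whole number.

11689

l(18) = l(20) / p = 8,801 / 0.75293 = 11689.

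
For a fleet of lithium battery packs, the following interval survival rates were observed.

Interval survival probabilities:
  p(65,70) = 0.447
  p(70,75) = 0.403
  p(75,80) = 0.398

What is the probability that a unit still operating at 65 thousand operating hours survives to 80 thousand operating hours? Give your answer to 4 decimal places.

The overall survival probability is 0.447 × 0.403 × 0.398.
= 0.071696.

0.0717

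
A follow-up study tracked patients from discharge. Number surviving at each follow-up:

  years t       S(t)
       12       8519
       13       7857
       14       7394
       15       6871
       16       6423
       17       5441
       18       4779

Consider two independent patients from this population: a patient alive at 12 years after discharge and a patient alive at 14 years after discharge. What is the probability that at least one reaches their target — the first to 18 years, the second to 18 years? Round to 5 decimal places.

0.84473

p₁ = S(18)/S(12) = 4779/8519 = 0.560981; p₂ = S(18)/S(14) = 4779/7394 = 0.646335.
P(at least one) = 1 − (1−p₁)(1−p₂) = 1 − 0.439019 × 0.353665 = 0.844734.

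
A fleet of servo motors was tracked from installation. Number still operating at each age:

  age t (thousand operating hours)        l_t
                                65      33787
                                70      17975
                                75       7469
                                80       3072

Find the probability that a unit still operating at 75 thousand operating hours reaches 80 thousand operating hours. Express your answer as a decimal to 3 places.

0.411

The conditional survival probability is l_80/l_75 = 3072/7469 = 0.411300.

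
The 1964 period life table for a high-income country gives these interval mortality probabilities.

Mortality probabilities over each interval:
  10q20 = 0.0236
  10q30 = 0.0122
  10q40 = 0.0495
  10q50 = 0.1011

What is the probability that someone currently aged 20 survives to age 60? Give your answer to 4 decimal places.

0.8241

The overall survival probability is (1 − 0.0236) × (1 − 0.0122) × (1 − 0.0495) × (1 − 0.1011).
= 0.9764 × 0.9878 × 0.9505 × 0.8989 = 0.824063.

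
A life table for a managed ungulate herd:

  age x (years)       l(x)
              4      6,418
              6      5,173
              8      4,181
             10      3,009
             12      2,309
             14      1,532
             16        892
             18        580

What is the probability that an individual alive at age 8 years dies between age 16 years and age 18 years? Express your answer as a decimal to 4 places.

This is the probability of reaching 16 but not 18, conditional on being alive at 8: (l(16) − l(18)) / l(8).
= (892 − 580) / 4,181 = 312 / 4,181 = 0.074623.

0.0746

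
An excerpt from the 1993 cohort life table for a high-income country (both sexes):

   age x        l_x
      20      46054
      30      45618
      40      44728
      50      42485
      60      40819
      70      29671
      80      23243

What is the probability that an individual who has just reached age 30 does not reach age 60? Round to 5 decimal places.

P(die before 60 | alive at 30) = 1 − l_60/l_30 = 1 − 40819/45618 = (4799)/45618 = 0.105200.

0.10520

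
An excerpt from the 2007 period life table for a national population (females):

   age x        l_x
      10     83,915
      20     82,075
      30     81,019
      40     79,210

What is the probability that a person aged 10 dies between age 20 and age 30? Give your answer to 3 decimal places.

0.013

We want 10|10q10 = (l_20 − l_30)/l_10.
This is the probability of reaching 20 but not 30, conditional on being alive at 10: (l_20 − l_30) / l_10.
= (82,075 − 81,019) / 83,915 = 1,056 / 83,915 = 0.012584.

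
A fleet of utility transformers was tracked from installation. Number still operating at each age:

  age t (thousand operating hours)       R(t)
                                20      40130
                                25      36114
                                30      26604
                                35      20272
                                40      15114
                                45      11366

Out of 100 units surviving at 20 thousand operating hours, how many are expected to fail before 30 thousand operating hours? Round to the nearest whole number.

34

The relevant probability is 1 − 26604/40130 = 0.337055.
Expected number = 100 × 0.337055 = 34.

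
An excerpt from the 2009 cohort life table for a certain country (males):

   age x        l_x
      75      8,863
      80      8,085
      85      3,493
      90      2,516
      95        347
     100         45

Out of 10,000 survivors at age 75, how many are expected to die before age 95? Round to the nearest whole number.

The relevant probability is 1 − 347/8,863 = 0.960848.
Expected number = 10,000 × 0.960848 = 9608.

9608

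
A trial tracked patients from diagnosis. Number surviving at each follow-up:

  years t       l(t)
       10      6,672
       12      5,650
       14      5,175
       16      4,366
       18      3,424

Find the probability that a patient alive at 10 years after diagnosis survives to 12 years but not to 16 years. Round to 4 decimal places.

0.1924

This is the probability of reaching 12 but not 16, conditional on being alive at 10: (l(12) − l(16)) / l(10).
= (5,650 − 4,366) / 6,672 = 1,284 / 6,672 = 0.192446.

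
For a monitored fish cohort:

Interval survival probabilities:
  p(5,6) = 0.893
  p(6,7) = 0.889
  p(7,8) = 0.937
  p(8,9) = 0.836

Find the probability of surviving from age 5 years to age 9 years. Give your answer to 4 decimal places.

Survival from 5 to 9 is the product of surviving each interval: 0.893 × 0.889 × 0.937 × 0.836.
= 0.621869.

0.6219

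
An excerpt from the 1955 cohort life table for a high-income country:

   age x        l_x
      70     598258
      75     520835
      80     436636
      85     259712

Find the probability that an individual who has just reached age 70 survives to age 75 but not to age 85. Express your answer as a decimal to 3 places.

We want 5|10q70 = (l_75 − l_85)/l_70.
This is the probability of reaching 75 but not 85, conditional on being alive at 70: (l_75 − l_85) / l_70.
= (520835 − 259712) / 598258 = 261123 / 598258 = 0.436472.

0.436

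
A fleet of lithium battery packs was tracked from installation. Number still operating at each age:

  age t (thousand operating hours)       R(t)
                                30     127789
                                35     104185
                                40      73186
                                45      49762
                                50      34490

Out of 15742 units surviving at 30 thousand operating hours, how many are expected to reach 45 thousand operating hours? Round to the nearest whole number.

6130

The relevant probability is 49762/127789 = 0.389408.
Expected number = 15742 × 0.389408 = 6130.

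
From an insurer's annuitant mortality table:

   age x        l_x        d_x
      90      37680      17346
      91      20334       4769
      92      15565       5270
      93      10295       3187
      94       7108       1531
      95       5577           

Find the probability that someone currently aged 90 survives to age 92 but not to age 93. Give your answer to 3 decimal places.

0.140

This is the probability of reaching 92 but not 93, conditional on being alive at 90: (l_92 − l_93) / l_90.
= (15565 − 10295) / 37680 = 5270 / 37680 = 0.139862.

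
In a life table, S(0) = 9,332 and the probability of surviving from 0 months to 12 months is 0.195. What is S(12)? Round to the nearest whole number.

S(12) = S(0) × p = 9,332 × 0.195 = 1820.

1820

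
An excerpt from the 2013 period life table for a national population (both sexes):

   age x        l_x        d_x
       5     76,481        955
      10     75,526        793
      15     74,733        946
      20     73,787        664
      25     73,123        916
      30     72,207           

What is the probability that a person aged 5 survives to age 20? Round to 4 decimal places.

0.9648

We want 15p5 = l_20/l_5.
The conditional survival probability is l_20/l_5 = 73,787/76,481 = 0.964776.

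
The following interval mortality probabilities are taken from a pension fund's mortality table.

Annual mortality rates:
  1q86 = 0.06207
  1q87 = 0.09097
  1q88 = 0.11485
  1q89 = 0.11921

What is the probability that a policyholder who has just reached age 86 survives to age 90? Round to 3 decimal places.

Survival from 86 to 90 is the product of surviving each interval: (1 − 0.06207) × (1 − 0.09097) × (1 − 0.11485) × (1 − 0.11921).
= 0.93793 × 0.90903 × 0.88515 × 0.88079 = 0.664719.

0.665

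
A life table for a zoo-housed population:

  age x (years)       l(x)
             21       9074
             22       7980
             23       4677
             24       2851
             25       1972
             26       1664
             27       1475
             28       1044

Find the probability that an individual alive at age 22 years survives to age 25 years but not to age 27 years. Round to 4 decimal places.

0.0623

This is the probability of reaching 25 but not 27, conditional on being alive at 22: (l(25) − l(27)) / l(22).
= (1972 − 1475) / 7980 = 497 / 7980 = 0.062281.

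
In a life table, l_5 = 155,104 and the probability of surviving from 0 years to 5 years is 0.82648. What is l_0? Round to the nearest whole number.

l_0 = l_5 / p = 155,104 / 0.82648 = 187668.

187668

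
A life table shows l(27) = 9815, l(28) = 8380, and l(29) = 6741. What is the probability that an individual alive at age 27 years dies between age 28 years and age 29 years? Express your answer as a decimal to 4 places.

This is the probability of reaching 28 but not 29, conditional on being alive at 27: (l(28) − l(29)) / l(27).
= (8380 − 6741) / 9815 = 1639 / 9815 = 0.166989.

0.1670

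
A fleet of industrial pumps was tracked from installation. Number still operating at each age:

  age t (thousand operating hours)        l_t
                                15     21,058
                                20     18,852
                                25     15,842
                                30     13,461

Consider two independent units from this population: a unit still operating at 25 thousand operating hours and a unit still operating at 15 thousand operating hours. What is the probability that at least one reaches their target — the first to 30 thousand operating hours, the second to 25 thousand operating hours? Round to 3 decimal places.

p₁ = l_30/l_25 = 13,461/15,842 = 0.849703; p₂ = l_25/l_15 = 15,842/21,058 = 0.752303.
P(at least one) = 1 − (1−p₁)(1−p₂) = 1 − 0.150297 × 0.247697 = 0.962772.

0.963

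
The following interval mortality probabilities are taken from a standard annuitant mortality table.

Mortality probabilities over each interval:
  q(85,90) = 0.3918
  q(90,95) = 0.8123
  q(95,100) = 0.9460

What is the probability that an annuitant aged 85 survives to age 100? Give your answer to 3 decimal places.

0.006

P(survive 85→100) = (1 − 0.3918) × (1 − 0.8123) × (1 − 0.9460).
= 0.6082 × 0.1877 × 0.0540 = 0.006165.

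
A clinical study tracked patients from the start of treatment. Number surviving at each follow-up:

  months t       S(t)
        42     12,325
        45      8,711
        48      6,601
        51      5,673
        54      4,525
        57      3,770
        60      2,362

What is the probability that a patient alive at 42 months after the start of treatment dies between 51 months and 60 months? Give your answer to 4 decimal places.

0.2686

This is the probability of reaching 51 but not 60, conditional on being alive at 42: (S(51) − S(60)) / S(42).
= (5,673 − 2,362) / 12,325 = 3,311 / 12,325 = 0.268641.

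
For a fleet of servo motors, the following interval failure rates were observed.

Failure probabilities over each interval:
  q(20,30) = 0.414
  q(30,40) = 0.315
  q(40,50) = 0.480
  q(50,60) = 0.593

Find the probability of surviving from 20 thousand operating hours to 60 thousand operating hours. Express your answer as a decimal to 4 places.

0.0850

Chaining the interval survival probabilities: (1 − 0.414) × (1 − 0.315) × (1 − 0.480) × (1 − 0.593).
= 0.586 × 0.685 × 0.520 × 0.407 = 0.084954.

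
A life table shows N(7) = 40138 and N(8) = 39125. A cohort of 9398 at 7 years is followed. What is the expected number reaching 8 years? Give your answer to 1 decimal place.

9160.8

The relevant probability is 39125/40138 = 0.974762.
Expected number = 9398 × 0.974762 = 9160.8.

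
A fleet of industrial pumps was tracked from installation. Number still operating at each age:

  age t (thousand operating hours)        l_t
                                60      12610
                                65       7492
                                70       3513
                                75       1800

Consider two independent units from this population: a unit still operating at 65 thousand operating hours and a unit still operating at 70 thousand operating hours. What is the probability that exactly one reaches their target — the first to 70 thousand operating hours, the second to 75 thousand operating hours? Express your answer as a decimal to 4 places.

p₁ = l_70/l_65 = 3513/7492 = 0.468900; p₂ = l_75/l_70 = 1800/3513 = 0.512383.
P(exactly one) = p₁(1−p₂) + (1−p₁)p₂ = 0.228644 + 0.272127 = 0.500770.

0.5008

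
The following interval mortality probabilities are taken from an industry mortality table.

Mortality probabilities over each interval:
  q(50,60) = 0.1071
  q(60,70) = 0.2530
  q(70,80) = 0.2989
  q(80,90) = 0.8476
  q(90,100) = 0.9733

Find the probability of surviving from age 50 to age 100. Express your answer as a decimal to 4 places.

0.0019

The overall survival probability is (1 − 0.1071) × (1 − 0.2530) × (1 − 0.2989) × (1 − 0.8476) × (1 − 0.9733).
= 0.8929 × 0.7470 × 0.7011 × 0.1524 × 0.0267 = 0.001903.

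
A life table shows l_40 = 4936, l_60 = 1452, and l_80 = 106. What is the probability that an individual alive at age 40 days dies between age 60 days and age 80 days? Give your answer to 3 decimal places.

0.273

This is the probability of reaching 60 but not 80, conditional on being alive at 40: (l_60 − l_80) / l_40.
= (1452 − 106) / 4936 = 1346 / 4936 = 0.272690.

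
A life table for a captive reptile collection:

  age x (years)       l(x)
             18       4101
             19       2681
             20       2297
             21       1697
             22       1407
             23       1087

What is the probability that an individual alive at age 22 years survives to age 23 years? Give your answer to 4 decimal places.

0.7726

The conditional survival probability is l(23)/l(22) = 1087/1407 = 0.772566.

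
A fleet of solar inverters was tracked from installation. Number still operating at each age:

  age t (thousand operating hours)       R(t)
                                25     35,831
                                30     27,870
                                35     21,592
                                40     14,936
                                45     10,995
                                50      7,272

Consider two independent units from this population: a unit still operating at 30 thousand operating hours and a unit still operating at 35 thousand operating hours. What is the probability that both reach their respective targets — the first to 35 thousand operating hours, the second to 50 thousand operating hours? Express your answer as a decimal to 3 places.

0.261

p₁ = R(35)/R(30) = 21,592/27,870 = 0.774740; p₂ = R(50)/R(35) = 7,272/21,592 = 0.336791.
P(both) = p₁ × p₂ = 0.774740 × 0.336791 = 0.260925.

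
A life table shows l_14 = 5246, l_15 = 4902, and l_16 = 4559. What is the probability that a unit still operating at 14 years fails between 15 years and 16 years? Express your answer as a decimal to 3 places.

This is the probability of reaching 15 but not 16, conditional on being operational at 14: (l_15 − l_16) / l_14.
= (4902 − 4559) / 5246 = 343 / 5246 = 0.065383.

0.065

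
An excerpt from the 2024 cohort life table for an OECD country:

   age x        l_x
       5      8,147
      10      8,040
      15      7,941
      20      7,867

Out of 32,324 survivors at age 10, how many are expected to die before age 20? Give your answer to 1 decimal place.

695.5

The relevant probability is 1 − 7,867/8,040 = 0.021517.
Expected number = 32,324 × 0.021517 = 695.5.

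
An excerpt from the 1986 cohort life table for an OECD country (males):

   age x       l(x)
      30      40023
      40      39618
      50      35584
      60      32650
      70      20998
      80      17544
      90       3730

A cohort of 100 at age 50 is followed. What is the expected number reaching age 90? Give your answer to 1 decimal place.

10.5

The relevant probability is 3730/35584 = 0.104822.
Expected number = 100 × 0.104822 = 10.5.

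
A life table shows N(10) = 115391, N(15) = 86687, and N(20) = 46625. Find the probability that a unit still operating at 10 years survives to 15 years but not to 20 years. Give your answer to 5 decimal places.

This is the probability of reaching 15 but not 20, conditional on being operational at 10: (N(15) − N(20)) / N(10).
= (86687 − 46625) / 115391 = 40062 / 115391 = 0.347185.

0.34718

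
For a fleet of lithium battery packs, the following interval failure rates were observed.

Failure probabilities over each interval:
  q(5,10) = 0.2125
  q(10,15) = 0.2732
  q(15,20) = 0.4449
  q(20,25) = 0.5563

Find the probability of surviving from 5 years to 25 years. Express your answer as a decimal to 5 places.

0.14097

The overall survival probability is (1 − 0.2125) × (1 − 0.2732) × (1 − 0.4449) × (1 − 0.5563).
= 0.7875 × 0.7268 × 0.5551 × 0.4437 = 0.140970.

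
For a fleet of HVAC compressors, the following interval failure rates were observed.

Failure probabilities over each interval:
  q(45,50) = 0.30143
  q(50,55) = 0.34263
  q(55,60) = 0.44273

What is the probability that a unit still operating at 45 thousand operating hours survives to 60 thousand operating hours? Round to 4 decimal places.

0.2559

Survival from 45 to 60 is the product of surviving each interval: (1 − 0.30143) × (1 − 0.34263) × (1 − 0.44273).
= 0.69857 × 0.65737 × 0.55727 = 0.255909.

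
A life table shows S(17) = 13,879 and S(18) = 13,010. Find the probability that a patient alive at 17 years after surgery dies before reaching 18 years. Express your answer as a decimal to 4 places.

0.0626

P(die before 18 | alive at 17) = 1 − S(18)/S(17) = 1 − 13,010/13,879 = (869)/13,879 = 0.062613.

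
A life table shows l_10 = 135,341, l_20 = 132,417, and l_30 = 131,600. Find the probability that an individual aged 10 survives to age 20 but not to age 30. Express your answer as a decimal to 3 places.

0.006

We want 10|10q10 = (l_20 − l_30)/l_10.
This is the probability of reaching 20 but not 30, conditional on being alive at 10: (l_20 − l_30) / l_10.
= (132,417 − 131,600) / 135,341 = 817 / 135,341 = 0.006037.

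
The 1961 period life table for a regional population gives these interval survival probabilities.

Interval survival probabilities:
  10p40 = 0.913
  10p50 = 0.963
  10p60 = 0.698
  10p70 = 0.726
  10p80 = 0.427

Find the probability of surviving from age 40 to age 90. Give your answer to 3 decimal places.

0.190

Chaining the interval survival probabilities: 0.913 × 0.963 × 0.698 × 0.726 × 0.427.
= 0.190247.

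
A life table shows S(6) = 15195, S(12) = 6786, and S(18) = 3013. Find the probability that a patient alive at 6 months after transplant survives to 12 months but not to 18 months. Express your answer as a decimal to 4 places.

0.2483

This is the probability of reaching 12 but not 18, conditional on being alive at 6: (S(12) − S(18)) / S(6).
= (6786 − 3013) / 15195 = 3773 / 15195 = 0.248305.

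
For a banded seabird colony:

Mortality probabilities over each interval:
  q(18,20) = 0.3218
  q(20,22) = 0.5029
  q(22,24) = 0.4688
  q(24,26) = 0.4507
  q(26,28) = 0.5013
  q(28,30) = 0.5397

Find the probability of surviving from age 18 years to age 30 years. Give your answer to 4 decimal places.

Survival from 18 to 30 is the product of surviving each interval: (1 − 0.3218) × (1 − 0.5029) × (1 − 0.4688) × (1 − 0.4507) × (1 − 0.5013) × (1 − 0.5397).
= 0.6782 × 0.4971 × 0.5312 × 0.5493 × 0.4987 × 0.4603 = 0.022581.

0.0226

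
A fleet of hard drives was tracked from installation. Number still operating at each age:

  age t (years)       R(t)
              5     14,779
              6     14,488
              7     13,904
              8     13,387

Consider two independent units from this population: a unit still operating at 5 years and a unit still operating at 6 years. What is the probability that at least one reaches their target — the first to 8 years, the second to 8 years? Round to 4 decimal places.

p₁ = R(8)/R(5) = 13,387/14,779 = 0.905812; p₂ = R(8)/R(6) = 13,387/14,488 = 0.924006.
P(at least one) = 1 − (1−p₁)(1−p₂) = 1 − 0.094188 × 0.075994 = 0.992842.

0.9928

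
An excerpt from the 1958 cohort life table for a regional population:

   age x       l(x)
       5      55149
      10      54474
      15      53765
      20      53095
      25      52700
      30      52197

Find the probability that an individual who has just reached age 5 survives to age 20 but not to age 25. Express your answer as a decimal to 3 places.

This is the probability of reaching 20 but not 25, conditional on being alive at 5: (l(20) − l(25)) / l(5).
= (53095 − 52700) / 55149 = 395 / 55149 = 0.007162.

0.007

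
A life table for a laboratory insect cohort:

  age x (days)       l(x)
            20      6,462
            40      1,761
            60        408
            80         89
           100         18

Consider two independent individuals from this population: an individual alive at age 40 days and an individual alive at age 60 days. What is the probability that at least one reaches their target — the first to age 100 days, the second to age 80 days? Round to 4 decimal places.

p₁ = l(100)/l(40) = 18/1,761 = 0.010221; p₂ = l(80)/l(60) = 89/408 = 0.218137.
P(at least one) = 1 − (1−p₁)(1−p₂) = 1 − 0.989779 × 0.781863 = 0.226128.

0.2261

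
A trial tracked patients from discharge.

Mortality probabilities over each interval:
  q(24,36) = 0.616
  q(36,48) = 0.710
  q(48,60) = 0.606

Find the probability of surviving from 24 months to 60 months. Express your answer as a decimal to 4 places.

P(survive 24→60) = (1 − 0.616) × (1 − 0.710) × (1 − 0.606).
= 0.384 × 0.290 × 0.394 = 0.043876.

0.0439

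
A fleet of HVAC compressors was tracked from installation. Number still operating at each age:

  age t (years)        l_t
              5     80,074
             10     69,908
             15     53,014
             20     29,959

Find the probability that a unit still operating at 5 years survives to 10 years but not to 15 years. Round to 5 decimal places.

This is the probability of reaching 10 but not 15, conditional on being operational at 5: (l_10 − l_15) / l_5.
= (69,908 − 53,014) / 80,074 = 16,894 / 80,074 = 0.210980.

0.21098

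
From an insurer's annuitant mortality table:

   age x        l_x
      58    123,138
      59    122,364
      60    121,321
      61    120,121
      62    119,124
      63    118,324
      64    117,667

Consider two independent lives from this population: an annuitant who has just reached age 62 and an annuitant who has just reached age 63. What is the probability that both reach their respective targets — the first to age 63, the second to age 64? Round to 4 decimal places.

0.9878

p₁ = l_63/l_62 = 118,324/119,124 = 0.993284; p₂ = l_64/l_63 = 117,667/118,324 = 0.994447.
P(both) = p₁ × p₂ = 0.993284 × 0.994447 = 0.987768.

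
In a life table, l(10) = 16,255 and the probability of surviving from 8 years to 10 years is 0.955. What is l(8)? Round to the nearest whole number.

17021

l(8) = l(10) / p = 16,255 / 0.955 = 17021.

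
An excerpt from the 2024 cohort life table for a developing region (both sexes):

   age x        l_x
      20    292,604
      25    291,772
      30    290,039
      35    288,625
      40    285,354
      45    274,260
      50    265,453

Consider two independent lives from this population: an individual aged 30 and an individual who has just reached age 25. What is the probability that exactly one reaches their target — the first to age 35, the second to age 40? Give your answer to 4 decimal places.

p₁ = l_35/l_30 = 288,625/290,039 = 0.995125; p₂ = l_40/l_25 = 285,354/291,772 = 0.978003.
P(exactly one) = p₁(1−p₂) + (1−p₁)p₂ = 0.021890 + 0.004768 = 0.026658.

0.0267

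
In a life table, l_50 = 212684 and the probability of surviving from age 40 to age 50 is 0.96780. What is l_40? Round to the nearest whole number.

219760

l_40 = l_50 / p = 212684 / 0.96780 = 219760.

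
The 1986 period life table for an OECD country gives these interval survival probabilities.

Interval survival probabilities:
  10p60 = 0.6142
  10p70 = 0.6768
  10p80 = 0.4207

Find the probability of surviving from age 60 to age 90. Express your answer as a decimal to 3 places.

0.175

The overall survival probability is 0.6142 × 0.6768 × 0.4207.
= 0.174881.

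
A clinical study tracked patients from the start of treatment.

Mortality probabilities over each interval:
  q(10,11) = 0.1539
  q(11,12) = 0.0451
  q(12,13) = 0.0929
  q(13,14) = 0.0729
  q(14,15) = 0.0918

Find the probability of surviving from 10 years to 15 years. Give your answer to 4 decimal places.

0.6171

The overall survival probability is (1 − 0.1539) × (1 − 0.0451) × (1 − 0.0929) × (1 − 0.0729) × (1 − 0.0918).
= 0.8461 × 0.9549 × 0.9071 × 0.9271 × 0.9082 = 0.617082.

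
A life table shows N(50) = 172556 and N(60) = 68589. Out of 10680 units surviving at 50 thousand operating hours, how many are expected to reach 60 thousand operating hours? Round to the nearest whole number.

The relevant probability is 68589/172556 = 0.397488.
Expected number = 10680 × 0.397488 = 4245.

4245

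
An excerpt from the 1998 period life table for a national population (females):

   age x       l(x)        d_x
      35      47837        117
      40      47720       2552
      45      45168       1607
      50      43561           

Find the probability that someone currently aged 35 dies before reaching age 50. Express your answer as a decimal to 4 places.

0.0894

P(die before 50 | alive at 35) = 1 − l(50)/l(35) = 1 − 43561/47837 = (4276)/47837 = 0.089387.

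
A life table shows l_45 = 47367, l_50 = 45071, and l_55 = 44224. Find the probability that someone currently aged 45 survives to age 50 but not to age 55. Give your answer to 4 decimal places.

We want 5|5q45 = (l_50 − l_55)/l_45.
This is the probability of reaching 50 but not 55, conditional on being alive at 45: (l_50 − l_55) / l_45.
= (45071 − 44224) / 47367 = 847 / 47367 = 0.017882.

0.0179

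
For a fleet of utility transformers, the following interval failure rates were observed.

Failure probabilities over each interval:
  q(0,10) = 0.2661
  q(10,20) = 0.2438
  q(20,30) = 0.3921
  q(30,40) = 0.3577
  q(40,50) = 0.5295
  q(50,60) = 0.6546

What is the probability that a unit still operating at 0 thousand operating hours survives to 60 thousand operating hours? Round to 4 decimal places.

0.0352

Chaining the interval survival probabilities: (1 − 0.2661) × (1 − 0.2438) × (1 − 0.3921) × (1 − 0.3577) × (1 − 0.5295) × (1 − 0.6546).
= 0.7339 × 0.7562 × 0.6079 × 0.6423 × 0.4705 × 0.3454 = 0.035215.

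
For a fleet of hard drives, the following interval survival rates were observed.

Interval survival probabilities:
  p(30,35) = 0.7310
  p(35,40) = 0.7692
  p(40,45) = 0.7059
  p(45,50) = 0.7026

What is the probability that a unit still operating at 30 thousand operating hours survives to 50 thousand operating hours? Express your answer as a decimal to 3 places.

P(survive 30→50) = 0.7310 × 0.7692 × 0.7059 × 0.7026.
= 0.278874.

0.279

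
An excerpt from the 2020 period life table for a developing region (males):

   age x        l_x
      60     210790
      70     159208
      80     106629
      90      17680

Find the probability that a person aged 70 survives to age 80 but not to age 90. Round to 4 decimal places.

We want 10|10q70 = (l_80 − l_90)/l_70.
This is the probability of reaching 80 but not 90, conditional on being alive at 70: (l_80 − l_90) / l_70.
= (106629 − 17680) / 159208 = 88949 / 159208 = 0.558697.

0.5587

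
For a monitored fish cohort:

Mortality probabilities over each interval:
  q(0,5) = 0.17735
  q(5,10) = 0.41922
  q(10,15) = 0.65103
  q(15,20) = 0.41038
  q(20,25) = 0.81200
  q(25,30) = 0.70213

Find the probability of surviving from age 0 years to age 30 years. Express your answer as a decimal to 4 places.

0.0055

The overall survival probability is (1 − 0.17735) × (1 − 0.41922) × (1 − 0.65103) × (1 − 0.41038) × (1 − 0.81200) × (1 − 0.70213).
= 0.82265 × 0.58078 × 0.34897 × 0.58962 × 0.18800 × 0.29787 = 0.005505.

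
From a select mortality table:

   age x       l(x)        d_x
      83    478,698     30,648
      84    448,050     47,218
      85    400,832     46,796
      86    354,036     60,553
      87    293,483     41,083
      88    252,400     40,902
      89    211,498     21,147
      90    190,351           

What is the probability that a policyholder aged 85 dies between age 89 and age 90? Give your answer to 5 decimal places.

0.05276

This is the probability of reaching 89 but not 90, conditional on being alive at 85: (l(89) − l(90)) / l(85).
= (211,498 − 190,351) / 400,832 = 21,147 / 400,832 = 0.052758.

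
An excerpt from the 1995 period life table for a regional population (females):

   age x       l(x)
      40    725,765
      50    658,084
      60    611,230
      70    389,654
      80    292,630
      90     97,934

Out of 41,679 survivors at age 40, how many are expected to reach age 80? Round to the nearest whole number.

16805

The relevant probability is 292,630/725,765 = 0.403202.
Expected number = 41,679 × 0.403202 = 16805.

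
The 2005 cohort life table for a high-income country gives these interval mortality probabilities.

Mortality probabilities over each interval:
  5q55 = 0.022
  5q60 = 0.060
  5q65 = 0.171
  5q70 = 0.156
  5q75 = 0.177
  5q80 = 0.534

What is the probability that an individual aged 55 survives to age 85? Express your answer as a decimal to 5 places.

30p55 = (1 − 0.022) × (1 − 0.060) × (1 − 0.171) × (1 − 0.156) × (1 − 0.177) × (1 − 0.534).
= 0.978 × 0.940 × 0.829 × 0.844 × 0.823 × 0.466 = 0.246689.

0.24669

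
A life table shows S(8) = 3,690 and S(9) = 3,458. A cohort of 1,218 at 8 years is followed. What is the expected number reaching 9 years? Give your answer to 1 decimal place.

1141.4

The relevant probability is 3,458/3,690 = 0.937127.
Expected number = 1,218 × 0.937127 = 1141.4.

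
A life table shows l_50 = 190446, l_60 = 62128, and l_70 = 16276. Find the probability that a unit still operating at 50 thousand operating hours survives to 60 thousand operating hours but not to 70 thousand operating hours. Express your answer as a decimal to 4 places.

0.2408

This is the probability of reaching 60 but not 70, conditional on being operational at 50: (l_60 − l_70) / l_50.
= (62128 − 16276) / 190446 = 45852 / 190446 = 0.240761.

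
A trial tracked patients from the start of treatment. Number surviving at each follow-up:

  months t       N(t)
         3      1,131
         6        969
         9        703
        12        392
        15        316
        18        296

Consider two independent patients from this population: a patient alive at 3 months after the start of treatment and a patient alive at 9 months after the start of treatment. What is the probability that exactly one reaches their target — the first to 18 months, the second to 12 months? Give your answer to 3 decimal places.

p₁ = N(18)/N(3) = 296/1,131 = 0.261715; p₂ = N(12)/N(9) = 392/703 = 0.557610.
P(exactly one) = p₁(1−p₂) + (1−p₁)p₂ = 0.115780 + 0.411675 = 0.527455.

0.527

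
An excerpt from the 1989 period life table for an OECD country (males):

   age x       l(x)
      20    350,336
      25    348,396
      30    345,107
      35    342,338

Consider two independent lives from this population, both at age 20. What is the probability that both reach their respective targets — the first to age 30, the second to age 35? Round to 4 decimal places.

0.9626

p₁ = l(30)/l(20) = 345,107/350,336 = 0.985074; p₂ = l(35)/l(20) = 342,338/350,336 = 0.977170.
P(both) = p₁ × p₂ = 0.985074 × 0.977170 = 0.962585.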